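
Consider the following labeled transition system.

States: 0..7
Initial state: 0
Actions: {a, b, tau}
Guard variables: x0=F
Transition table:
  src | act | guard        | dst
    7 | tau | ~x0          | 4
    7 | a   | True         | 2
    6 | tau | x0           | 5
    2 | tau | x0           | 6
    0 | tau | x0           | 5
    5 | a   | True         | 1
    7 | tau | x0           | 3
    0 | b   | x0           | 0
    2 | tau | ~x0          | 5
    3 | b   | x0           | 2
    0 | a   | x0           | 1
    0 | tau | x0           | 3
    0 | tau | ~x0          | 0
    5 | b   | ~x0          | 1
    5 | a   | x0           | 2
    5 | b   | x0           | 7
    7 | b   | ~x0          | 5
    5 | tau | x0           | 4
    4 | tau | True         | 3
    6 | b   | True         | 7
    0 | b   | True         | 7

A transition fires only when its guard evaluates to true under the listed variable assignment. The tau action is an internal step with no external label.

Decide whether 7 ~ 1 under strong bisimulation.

Compute ~ classes (split until stable):
  P[0] = {{0,1,2,3,4,5,6,7}}
  P[1] = {{0},{1,3},{2,4},{5},{6},{7}}
  P[2] = {{0},{1,3},{2},{4},{5},{6},{7}}
7 equivalence class(es) (converged in 3)
class of 7: {7}; class of 1: {1,3}

Answer: NOT BISIMILAR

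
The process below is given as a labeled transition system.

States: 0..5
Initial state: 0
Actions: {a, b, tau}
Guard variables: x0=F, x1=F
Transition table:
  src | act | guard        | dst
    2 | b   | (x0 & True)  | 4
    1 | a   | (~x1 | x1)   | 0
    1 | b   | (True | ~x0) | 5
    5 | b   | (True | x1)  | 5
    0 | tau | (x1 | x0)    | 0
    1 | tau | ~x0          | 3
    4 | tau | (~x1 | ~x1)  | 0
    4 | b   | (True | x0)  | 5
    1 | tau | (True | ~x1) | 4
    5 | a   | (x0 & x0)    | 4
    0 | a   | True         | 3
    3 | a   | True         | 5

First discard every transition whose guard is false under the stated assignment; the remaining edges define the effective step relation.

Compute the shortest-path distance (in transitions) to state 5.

Answer: 2

Trace:
Breadth-first toward 5:
  L0 = {0}
  L1 = {3}
  L2 = {5}
depth(5)=2, e.g. a·a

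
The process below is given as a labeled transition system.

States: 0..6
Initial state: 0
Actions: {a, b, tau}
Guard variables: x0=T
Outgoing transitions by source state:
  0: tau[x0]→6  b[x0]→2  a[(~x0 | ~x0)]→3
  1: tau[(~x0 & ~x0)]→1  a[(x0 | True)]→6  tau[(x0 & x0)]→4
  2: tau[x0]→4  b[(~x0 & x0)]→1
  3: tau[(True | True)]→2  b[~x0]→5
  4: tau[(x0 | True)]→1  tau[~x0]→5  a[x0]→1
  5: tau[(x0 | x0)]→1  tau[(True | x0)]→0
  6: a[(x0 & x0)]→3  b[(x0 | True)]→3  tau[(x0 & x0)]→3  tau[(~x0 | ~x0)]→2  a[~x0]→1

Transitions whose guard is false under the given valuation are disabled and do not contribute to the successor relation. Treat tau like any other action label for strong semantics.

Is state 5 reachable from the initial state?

After dropping false guards: 13 live edges.
Layer 0: {0}
Layer 1: {2,6}  cumulative {0,2,6}
Layer 2: {3,4}  cumulative {0,2,3,4,6}
Layer 3: {1}  cumulative {0,1,2,3,4,6}
Reach set: {0,1,2,3,4,6}

Answer: UNREACHABLE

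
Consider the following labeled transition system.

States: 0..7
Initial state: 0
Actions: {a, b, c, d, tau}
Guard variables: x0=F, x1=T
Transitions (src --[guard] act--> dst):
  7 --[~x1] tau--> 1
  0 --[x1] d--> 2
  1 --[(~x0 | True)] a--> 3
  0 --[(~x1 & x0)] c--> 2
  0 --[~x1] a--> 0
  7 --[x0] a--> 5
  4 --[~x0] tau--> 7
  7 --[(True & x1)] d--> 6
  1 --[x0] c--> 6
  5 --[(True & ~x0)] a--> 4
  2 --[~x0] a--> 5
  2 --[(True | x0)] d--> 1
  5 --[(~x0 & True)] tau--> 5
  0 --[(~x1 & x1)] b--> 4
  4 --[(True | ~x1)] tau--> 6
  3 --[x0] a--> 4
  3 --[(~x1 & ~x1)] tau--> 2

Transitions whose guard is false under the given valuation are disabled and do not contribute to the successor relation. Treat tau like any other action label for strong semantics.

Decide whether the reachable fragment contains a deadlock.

Reachable = {0,1,2,3,4,5,6,7}
  0: d→2  [1 exit(s)]
  1: a→3  [1 exit(s)]
  2: a→5  d→1  [2 exit(s)]
  3: ∅  [STUCK]
  4: tau→6  tau→7  [2 exit(s)]
  5: a→4  tau→5  [2 exit(s)]
  6: ∅  [STUCK]
  7: d→6  [1 exit(s)]
witness 3: d·d·a

Answer: DEADLOCK at state 3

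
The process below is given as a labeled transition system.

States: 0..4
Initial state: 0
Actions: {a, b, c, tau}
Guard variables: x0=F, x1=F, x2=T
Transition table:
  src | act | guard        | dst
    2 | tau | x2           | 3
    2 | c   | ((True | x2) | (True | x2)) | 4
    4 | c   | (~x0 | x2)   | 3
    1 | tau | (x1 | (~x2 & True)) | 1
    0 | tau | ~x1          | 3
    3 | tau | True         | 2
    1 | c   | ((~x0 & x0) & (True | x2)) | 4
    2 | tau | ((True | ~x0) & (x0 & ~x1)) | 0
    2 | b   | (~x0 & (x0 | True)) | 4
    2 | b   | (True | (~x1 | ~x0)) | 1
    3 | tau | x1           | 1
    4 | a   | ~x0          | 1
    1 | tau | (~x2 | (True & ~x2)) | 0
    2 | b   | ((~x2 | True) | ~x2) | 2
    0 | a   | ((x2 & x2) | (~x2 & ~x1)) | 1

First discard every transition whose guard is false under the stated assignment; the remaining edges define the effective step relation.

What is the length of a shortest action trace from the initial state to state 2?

Answer: 2

Analysis:
Layered search for 2:
  depth 0: {0}
  depth 1: {1,3}
  depth 2: {2}
depth(2)=2, e.g. tau·tau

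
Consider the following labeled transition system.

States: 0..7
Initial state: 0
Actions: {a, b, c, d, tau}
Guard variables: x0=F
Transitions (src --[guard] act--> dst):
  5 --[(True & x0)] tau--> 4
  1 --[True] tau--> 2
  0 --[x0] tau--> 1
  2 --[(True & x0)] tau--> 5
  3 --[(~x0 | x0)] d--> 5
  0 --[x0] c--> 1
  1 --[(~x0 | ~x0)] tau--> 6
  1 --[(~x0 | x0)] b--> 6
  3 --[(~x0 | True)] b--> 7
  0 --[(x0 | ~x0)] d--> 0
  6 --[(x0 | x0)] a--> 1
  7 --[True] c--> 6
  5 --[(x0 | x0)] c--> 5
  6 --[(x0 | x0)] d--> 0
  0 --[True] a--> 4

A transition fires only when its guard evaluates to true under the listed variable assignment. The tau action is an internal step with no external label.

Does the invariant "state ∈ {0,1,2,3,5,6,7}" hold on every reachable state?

Answer: INVARIANT VIOLATED at state 4

Working:
Allowed set {0,1,2,3,5,6,7}
R = {0,4}
  0: safe
  4: VIOLATES
witness against invariant: a → 4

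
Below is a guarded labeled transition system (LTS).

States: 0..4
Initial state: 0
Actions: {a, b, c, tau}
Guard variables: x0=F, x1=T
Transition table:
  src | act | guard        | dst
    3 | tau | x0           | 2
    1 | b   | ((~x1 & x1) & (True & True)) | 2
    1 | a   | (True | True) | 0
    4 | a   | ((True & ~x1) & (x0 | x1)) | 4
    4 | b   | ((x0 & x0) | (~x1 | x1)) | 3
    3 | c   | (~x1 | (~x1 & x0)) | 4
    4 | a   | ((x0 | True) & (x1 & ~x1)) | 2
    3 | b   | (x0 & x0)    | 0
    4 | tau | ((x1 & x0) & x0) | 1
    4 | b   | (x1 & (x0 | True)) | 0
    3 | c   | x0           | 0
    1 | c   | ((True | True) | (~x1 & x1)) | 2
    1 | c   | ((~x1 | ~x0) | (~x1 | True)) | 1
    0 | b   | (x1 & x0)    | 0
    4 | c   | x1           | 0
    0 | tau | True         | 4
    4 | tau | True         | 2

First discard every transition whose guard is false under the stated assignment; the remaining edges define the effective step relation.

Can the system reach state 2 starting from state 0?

Guard filter leaves 8 enabled edge(s).
depth 0: {0}
depth 1: {4}  now seen {0,4}
depth 2: {2,3}  now seen {0,2,3,4}
R = {0,2,3,4}
witness 2: tau·tau

Answer: REACHABLE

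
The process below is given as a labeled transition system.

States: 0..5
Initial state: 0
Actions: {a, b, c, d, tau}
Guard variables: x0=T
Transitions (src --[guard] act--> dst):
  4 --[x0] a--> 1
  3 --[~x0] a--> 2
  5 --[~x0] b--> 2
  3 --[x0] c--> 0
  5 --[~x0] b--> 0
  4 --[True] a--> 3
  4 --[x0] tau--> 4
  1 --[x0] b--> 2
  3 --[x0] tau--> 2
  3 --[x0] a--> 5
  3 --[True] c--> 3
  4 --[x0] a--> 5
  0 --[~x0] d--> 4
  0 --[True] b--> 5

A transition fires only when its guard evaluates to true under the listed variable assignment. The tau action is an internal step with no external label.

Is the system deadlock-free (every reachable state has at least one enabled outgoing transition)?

Answer: DEADLOCK at state 5

Trace:
R = {0,5}
  0: b→5  [1 out]
  5: ∅  [no exit]
witness 5: b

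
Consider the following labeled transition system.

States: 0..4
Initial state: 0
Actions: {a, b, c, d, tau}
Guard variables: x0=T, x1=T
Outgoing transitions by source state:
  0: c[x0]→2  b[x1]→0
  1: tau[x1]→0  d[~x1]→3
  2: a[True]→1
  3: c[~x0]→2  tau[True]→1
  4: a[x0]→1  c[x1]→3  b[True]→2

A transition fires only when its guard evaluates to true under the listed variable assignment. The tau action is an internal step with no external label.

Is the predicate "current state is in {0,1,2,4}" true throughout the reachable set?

Answer: INVARIANT HOLDS

Trace:
Inv-set: {0,1,2,4}
Reach set: {0,1,2}
  0: ✓
  1: ✓
  2: ✓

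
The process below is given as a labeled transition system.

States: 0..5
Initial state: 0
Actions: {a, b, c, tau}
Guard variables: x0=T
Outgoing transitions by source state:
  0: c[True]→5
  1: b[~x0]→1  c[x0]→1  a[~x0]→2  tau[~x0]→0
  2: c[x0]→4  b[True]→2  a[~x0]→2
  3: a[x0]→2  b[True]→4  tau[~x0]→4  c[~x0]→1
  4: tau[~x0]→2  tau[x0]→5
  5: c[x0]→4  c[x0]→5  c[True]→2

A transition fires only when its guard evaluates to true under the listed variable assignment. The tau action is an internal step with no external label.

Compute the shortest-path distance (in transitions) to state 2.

Answer: 2

Working:
BFS to 2:
  depth 0: {0}
  depth 1: {5}
  depth 2: {2,4}
first hit 2 at d=2 via c·c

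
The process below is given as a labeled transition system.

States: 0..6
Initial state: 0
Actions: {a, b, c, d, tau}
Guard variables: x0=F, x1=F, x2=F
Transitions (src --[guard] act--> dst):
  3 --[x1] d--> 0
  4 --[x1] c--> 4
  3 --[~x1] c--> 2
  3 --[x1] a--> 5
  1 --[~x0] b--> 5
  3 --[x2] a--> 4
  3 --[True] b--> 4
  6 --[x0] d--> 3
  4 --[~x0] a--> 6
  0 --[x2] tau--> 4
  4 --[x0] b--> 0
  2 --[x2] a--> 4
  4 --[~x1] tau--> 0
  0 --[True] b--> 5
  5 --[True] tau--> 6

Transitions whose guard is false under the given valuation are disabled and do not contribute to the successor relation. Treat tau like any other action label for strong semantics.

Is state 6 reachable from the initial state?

After dropping false guards: 7 live edges.
Layer 0: {0}
Layer 1: {5}  now seen {0,5}
Layer 2: {6}  now seen {0,5,6}
Reachable = {0,5,6}
witness 6: b·tau

Answer: REACHABLE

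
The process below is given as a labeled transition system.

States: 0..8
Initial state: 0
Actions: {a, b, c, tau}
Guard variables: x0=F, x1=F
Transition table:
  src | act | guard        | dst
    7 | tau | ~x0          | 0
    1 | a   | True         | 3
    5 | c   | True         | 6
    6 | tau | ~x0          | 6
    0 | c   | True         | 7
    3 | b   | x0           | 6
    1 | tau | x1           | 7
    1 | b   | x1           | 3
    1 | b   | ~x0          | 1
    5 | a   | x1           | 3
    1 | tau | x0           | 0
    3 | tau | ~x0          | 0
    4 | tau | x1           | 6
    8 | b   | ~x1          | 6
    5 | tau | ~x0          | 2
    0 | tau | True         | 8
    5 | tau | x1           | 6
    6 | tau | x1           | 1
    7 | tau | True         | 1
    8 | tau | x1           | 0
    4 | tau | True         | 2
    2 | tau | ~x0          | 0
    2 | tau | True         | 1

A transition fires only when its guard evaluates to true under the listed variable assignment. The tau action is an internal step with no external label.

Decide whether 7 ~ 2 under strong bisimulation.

Refine partition for ~:
  π0 = {{0,1,2,3,4,5,6,7,8}}
  π1 = {{0,5},{1},{2,3,4,6,7},{8}}
  π2 = {{0},{1},{2,7},{3},{4,6},{5},{8}}
  π3 = {{0},{1},{2,7},{3},{4},{5},{6},{8}}
Fixed point at round 4; 8 class(es).
class of 7: {2,7}; class of 2: {2,7}

Answer: BISIMILAR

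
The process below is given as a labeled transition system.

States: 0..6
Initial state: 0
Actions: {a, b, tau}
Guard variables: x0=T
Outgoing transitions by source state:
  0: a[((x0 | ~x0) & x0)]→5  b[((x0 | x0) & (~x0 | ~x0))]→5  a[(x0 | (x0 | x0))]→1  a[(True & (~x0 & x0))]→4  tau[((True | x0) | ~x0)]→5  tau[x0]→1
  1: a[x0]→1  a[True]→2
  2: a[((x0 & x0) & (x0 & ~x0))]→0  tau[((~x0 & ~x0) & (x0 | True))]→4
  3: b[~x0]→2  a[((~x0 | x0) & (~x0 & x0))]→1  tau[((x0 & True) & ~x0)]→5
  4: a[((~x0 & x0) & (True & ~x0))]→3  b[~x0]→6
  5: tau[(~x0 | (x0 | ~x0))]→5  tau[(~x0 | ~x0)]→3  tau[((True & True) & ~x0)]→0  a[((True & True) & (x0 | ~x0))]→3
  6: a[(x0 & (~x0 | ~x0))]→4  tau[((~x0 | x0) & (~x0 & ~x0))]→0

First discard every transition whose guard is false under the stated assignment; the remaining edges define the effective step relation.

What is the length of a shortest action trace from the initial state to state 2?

BFS to 2:
  L0 = {0}
  L1 = {1,5}
  L2 = {2,3}
first hit 2 at d=2 via a·a

Answer: 2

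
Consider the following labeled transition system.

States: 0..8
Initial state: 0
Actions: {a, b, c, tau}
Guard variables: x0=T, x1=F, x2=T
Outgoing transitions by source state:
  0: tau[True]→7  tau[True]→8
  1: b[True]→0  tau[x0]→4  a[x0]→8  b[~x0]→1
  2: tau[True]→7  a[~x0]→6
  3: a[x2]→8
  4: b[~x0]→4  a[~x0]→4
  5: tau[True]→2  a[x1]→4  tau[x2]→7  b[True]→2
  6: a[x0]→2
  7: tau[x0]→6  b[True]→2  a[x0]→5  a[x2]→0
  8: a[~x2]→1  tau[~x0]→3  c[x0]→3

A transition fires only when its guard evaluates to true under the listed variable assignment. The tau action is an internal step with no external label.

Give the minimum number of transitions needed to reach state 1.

Answer: UNREACHABLE

Analysis:
BFS to 1:
  depth 0: {0}
  depth 1: {7,8}
  depth 2: {2,3,5,6}
1 never appears.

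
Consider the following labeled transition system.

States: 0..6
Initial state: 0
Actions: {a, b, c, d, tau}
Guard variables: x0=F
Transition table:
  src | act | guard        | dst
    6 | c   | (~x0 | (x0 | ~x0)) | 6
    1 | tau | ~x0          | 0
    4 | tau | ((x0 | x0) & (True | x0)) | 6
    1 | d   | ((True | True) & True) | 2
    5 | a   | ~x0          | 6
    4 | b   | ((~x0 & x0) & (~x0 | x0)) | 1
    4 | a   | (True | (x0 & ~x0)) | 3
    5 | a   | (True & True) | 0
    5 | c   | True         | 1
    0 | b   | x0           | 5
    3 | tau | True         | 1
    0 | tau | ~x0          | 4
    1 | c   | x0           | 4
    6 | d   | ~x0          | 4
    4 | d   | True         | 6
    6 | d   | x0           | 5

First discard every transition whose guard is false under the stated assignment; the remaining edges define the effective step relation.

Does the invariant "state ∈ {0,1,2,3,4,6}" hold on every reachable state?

Answer: INVARIANT HOLDS

Analysis:
Allowed set {0,1,2,3,4,6}
Reach set: {0,1,2,3,4,6}
  0: safe
  1: safe
  2: safe
  3: safe
  4: safe
  6: safe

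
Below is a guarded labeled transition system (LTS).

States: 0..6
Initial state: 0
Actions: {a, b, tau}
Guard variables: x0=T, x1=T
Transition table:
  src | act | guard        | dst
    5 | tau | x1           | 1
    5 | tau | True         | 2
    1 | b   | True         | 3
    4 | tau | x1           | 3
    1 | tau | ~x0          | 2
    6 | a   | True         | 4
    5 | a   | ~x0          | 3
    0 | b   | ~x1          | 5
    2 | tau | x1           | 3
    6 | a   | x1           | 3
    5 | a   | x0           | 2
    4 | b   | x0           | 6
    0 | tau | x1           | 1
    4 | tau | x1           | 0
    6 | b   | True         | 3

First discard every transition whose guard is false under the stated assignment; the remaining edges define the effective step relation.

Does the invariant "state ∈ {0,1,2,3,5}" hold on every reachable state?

Answer: INVARIANT HOLDS

Working:
Allowed set {0,1,2,3,5}
Reach set: {0,1,3}
  0: ok
  1: ok
  3: ok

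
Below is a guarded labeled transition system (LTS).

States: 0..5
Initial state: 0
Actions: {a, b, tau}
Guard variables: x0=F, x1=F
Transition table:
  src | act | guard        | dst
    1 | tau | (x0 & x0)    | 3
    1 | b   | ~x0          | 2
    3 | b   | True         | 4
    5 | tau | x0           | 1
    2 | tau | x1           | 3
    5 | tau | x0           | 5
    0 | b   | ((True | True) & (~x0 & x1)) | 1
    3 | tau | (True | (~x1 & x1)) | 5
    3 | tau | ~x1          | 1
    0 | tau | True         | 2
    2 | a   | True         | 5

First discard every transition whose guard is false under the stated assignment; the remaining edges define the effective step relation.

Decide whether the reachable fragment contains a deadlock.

Answer: DEADLOCK at state 5

Analysis:
R = {0,2,5}
  0: tau→2  [1 out]
  2: a→5  [1 out]
  5: ∅  [no exit]
Path to 5: tau·a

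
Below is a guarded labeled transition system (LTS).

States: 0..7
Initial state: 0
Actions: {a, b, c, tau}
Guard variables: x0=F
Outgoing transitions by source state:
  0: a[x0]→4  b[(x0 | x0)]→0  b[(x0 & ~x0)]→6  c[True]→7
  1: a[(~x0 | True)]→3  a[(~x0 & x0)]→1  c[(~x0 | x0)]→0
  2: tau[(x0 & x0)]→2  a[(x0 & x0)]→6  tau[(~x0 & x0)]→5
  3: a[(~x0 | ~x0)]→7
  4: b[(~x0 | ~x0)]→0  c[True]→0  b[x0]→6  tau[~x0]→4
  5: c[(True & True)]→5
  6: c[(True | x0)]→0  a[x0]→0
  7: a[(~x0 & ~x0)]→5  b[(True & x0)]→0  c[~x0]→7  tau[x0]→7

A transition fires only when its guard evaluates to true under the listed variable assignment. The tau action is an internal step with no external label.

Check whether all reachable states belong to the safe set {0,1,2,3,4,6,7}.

Allowed set {0,1,2,3,4,6,7}
Reachable = {0,5,7}
  0: ✓
  5: VIOLATES
  7: ✓
witness against invariant: c·a → 5

Answer: INVARIANT VIOLATED at state 5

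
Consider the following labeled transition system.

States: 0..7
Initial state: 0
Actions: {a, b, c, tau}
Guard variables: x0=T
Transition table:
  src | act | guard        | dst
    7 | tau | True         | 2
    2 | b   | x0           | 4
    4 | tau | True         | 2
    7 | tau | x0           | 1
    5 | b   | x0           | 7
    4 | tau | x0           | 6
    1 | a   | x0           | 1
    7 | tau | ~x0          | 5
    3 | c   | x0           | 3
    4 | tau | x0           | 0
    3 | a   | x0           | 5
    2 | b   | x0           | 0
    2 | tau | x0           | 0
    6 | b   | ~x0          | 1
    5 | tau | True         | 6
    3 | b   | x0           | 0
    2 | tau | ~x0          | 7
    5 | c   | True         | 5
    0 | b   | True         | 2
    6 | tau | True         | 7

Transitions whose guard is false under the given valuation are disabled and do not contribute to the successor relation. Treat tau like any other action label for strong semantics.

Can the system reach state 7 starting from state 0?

Answer: REACHABLE

Analysis:
After dropping false guards: 17 live edges.
depth 0: {0}
depth 1: {2}  cumulative {0,2}
depth 2: {4}  cumulative {0,2,4}
depth 3: {6}  cumulative {0,2,4,6}
depth 4: {7}  cumulative {0,2,4,6,7}
depth 5: {1}  cumulative {0,1,2,4,6,7}
R = {0,1,2,4,6,7}
trace reaching 7: b·b·tau·tau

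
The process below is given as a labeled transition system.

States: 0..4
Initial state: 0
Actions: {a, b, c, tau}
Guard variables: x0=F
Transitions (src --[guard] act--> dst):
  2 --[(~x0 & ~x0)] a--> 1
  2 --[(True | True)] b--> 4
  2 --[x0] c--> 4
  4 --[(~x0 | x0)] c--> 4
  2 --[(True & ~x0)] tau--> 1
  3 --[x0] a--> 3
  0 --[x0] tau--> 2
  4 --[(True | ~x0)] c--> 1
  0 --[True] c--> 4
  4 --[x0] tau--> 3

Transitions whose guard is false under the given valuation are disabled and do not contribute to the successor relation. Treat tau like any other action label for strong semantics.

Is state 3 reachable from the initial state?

Answer: UNREACHABLE

Trace:
6 transition(s) survive guard evaluation.
L0 = {0}
L1 = {4}  cumulative {0,4}
L2 = {1}  cumulative {0,1,4}
R = {0,1,4}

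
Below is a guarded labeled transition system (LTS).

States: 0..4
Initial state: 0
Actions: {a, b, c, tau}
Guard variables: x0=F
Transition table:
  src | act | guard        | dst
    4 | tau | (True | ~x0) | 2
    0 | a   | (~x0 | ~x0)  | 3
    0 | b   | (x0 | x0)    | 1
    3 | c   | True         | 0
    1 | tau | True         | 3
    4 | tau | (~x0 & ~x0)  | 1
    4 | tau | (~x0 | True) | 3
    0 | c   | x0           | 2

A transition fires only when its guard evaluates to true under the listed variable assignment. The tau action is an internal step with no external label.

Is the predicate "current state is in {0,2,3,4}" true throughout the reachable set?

Answer: INVARIANT HOLDS

Working:
Safe = {0,2,3,4}
Reach set: {0,3}
  0: safe
  3: safe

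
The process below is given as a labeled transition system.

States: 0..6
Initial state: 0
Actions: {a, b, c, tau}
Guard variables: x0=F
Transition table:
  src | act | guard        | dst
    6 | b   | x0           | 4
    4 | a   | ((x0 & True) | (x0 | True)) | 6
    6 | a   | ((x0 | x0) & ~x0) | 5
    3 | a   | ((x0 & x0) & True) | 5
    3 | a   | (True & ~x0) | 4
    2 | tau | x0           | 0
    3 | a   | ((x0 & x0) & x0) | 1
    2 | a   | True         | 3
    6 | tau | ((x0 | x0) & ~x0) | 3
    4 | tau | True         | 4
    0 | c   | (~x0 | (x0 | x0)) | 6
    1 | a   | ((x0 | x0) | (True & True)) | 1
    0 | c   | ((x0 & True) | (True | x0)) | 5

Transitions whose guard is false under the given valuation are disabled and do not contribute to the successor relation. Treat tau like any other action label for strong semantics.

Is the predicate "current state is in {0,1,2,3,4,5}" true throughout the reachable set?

Inv-set: {0,1,2,3,4,5}
Reach set: {0,5,6}
  0: ok
  5: ok
  6: VIOLATES
counterexample path to 6: c

Answer: INVARIANT VIOLATED at state 6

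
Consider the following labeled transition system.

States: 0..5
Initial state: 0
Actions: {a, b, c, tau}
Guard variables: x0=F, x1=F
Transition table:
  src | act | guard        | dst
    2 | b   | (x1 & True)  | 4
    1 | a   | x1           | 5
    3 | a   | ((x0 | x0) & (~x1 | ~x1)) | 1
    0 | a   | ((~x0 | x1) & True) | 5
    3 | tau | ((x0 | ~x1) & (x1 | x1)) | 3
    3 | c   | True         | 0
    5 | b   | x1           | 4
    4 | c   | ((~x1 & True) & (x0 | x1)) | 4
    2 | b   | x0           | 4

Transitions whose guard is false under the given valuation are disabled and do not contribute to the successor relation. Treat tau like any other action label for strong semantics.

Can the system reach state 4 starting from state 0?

Answer: UNREACHABLE

Analysis:
2 transition(s) survive guard evaluation.
Layer 0: {0}
Layer 1: {5}  total {0,5}
R = {0,5}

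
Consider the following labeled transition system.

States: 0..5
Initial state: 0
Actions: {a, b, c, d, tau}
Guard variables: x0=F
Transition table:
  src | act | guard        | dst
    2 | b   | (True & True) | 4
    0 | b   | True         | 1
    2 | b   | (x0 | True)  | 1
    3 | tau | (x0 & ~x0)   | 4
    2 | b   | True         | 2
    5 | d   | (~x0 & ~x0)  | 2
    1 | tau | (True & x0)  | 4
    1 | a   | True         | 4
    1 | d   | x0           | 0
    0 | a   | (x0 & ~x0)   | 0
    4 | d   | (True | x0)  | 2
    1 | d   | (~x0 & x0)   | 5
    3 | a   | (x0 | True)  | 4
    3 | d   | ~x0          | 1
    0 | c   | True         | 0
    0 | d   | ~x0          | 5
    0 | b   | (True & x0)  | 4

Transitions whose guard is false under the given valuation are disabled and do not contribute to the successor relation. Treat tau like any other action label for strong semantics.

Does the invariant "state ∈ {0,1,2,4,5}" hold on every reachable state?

Safe = {0,1,2,4,5}
Reachable = {0,1,2,4,5}
  0: ✓
  1: ✓
  2: ✓
  4: ✓
  5: ✓

Answer: INVARIANT HOLDS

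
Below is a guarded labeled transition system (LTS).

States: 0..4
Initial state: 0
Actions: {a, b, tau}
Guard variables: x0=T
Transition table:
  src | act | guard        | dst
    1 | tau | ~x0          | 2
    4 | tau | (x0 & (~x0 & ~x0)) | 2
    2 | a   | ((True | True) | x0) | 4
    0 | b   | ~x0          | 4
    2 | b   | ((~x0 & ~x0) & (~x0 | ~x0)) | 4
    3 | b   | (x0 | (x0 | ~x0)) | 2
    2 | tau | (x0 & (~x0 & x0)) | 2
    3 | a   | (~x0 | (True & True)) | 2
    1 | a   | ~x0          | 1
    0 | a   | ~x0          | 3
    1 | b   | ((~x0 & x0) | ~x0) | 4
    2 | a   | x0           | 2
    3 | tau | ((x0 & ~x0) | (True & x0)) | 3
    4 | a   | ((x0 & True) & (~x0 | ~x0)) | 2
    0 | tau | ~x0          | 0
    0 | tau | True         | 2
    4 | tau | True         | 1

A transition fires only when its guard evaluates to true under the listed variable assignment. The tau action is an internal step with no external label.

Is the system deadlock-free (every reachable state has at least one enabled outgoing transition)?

Answer: DEADLOCK at state 1

Working:
R = {0,1,2,4}
  0: tau→2  [1 out]
  1: ∅  [deadlock]
  2: a→2  a→4  [2 out]
  4: tau→1  [1 out]
Path to 1: tau·a·tau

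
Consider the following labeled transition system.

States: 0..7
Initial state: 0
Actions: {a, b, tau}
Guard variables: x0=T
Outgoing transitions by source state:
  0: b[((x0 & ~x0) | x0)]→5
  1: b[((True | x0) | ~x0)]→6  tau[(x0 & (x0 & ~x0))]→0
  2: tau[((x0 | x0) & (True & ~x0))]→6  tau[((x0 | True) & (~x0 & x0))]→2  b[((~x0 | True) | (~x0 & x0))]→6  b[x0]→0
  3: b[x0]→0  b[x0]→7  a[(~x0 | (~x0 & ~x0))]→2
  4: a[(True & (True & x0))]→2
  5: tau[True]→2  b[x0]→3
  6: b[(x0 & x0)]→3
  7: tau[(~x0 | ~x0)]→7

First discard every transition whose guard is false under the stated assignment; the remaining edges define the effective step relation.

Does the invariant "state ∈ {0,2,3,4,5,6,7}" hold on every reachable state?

Inv-set: {0,2,3,4,5,6,7}
R = {0,2,3,5,6,7}
  0: safe
  2: safe
  3: safe
  5: safe
  6: safe
  7: safe

Answer: INVARIANT HOLDS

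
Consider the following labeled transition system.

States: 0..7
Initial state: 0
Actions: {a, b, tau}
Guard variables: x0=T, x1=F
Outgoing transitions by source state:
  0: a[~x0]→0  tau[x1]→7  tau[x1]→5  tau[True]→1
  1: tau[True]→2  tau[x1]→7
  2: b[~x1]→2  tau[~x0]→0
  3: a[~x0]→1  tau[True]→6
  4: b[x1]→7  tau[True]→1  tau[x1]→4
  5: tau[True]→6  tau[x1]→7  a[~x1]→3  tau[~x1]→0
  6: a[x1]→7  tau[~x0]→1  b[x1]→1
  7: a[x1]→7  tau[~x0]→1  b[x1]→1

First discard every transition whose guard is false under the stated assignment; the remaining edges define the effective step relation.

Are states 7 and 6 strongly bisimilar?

Bisimulation quotient by refinement:
  P[0] = {{0,1,2,3,4,5,6,7}}
  P[1] = {{0,1,3,4},{2},{5},{6,7}}
  P[2] = {{0,4},{1},{2},{3},{5},{6,7}}
6 equivalence class(es) (converged in 3)
7∈{6,7}, 6∈{6,7}

Answer: BISIMILAR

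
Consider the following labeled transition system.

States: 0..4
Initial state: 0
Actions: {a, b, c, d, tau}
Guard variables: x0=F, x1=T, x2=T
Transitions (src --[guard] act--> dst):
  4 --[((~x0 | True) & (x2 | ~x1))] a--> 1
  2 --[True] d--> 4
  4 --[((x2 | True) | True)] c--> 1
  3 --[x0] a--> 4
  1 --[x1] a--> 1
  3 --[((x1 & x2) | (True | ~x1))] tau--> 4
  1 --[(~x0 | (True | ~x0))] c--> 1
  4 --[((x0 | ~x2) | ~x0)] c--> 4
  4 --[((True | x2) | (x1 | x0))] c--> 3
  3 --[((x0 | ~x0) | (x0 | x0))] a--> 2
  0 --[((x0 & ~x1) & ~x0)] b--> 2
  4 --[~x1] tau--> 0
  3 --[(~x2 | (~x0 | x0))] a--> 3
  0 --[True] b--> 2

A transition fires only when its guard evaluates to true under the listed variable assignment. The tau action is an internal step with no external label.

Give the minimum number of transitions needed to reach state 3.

BFS to 3:
  depth 0: {0}
  depth 1: {2}
  depth 2: {4}
  depth 3: {1,3}
depth(3)=3, e.g. b·d·c

Answer: 3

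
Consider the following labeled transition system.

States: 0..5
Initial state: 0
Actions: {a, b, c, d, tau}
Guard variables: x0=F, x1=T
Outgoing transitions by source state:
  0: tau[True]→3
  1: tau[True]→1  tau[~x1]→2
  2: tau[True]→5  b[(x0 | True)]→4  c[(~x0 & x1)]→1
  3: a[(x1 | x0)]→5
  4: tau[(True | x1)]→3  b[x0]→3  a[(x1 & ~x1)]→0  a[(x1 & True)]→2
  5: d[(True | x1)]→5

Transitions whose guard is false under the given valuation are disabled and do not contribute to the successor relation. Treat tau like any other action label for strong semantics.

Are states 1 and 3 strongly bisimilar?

Compute ~ classes (split until stable):
  round 0: {{0,1,2,3,4,5}}
  round 1: {{0,1},{2},{3},{4},{5}}
  round 2: {{0},{1},{2},{3},{4},{5}}
Fixed point at round 3; 6 class(es).
class of 1: {1}; class of 3: {3}

Answer: NOT BISIMILAR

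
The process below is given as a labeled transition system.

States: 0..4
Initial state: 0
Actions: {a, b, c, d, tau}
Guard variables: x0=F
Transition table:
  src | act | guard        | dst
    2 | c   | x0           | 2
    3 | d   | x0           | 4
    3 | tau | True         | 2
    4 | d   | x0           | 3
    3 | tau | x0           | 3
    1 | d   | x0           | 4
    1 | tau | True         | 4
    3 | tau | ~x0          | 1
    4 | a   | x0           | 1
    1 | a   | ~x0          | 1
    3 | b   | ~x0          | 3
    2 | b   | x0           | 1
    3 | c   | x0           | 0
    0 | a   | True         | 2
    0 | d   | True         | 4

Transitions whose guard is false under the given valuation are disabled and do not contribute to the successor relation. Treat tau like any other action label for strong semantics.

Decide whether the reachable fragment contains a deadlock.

Reach set: {0,2,4}
  0: a→2  d→4  [2 out]
  2: ∅  [STUCK]
  4: ∅  [STUCK]
Path to 2: a

Answer: DEADLOCK at state 2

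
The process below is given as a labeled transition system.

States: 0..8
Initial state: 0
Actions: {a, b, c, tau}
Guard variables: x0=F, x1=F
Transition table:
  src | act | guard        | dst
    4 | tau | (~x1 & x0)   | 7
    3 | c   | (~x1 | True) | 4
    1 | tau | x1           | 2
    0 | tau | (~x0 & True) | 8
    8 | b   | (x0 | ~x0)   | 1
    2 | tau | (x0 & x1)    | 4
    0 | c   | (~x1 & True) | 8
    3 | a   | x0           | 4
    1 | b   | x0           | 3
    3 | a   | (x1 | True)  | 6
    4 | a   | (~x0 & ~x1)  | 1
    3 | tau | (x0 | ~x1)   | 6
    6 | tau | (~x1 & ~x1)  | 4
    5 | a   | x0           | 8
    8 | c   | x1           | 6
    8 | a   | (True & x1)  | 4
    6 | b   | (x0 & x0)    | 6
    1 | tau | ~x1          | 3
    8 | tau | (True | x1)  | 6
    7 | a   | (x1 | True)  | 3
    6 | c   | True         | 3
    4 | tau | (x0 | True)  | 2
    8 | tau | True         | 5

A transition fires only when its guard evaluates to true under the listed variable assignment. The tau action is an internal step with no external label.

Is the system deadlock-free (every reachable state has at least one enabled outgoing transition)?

Reach set: {0,1,2,3,4,5,6,8}
  0: c→8  tau→8  [2 out]
  1: tau→3  [1 out]
  2: ∅  [STUCK]
  3: a→6  c→4  tau→6  [3 out]
  4: a→1  tau→2  [2 out]
  5: ∅  [STUCK]
  6: c→3  tau→4  [2 out]
  8: b→1  tau→5  tau→6  [3 out]
trace reaching 2: tau·tau·tau·tau

Answer: DEADLOCK at state 2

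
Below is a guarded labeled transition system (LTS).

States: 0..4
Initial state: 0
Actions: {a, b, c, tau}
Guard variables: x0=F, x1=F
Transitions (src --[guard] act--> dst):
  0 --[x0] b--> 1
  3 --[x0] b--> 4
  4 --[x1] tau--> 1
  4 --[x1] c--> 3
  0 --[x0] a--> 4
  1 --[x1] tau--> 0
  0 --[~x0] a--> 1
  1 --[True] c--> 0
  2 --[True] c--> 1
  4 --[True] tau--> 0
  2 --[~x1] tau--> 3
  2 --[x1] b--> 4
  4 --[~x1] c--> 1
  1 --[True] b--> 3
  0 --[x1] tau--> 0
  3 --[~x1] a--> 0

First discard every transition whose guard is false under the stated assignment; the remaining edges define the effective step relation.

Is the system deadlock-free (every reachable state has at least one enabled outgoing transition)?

R = {0,1,3}
  0: a→1  [1 exit(s)]
  1: b→3  c→0  [2 exit(s)]
  3: a→0  [1 exit(s)]

Answer: DEADLOCK-FREE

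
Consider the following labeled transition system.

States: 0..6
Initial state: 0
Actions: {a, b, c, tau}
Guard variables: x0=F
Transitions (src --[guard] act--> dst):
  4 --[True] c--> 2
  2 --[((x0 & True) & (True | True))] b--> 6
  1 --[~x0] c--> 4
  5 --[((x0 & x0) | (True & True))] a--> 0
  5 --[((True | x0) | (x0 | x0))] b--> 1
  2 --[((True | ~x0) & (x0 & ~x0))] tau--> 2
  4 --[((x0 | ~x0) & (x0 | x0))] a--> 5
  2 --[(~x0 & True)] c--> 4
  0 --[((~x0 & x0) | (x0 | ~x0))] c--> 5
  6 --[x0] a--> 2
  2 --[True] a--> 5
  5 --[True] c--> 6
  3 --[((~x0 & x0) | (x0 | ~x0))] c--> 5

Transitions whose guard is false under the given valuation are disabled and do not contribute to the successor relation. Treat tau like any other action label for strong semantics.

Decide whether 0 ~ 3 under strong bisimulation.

Refine partition for ~:
  round 0: {{0,1,2,3,4,5,6}}
  round 1: {{0,1,3,4},{2},{5},{6}}
  round 2: {{0,3},{1},{2},{4},{5},{6}}
Fixed point at round 3; 6 class(es).
class of 0: {0,3}; class of 3: {0,3}

Answer: BISIMILAR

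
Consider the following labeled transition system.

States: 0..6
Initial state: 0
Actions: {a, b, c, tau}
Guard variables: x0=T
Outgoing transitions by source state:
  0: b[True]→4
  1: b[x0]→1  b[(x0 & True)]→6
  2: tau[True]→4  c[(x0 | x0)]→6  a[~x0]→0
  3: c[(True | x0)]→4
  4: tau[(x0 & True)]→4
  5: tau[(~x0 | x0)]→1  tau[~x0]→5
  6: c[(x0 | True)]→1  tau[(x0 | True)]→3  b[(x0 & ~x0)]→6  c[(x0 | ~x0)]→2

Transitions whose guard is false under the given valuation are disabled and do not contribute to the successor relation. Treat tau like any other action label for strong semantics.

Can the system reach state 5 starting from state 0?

Answer: UNREACHABLE

Working:
11 transition(s) survive guard evaluation.
depth 0: {0}
depth 1: {4}  total {0,4}
Reach set: {0,4}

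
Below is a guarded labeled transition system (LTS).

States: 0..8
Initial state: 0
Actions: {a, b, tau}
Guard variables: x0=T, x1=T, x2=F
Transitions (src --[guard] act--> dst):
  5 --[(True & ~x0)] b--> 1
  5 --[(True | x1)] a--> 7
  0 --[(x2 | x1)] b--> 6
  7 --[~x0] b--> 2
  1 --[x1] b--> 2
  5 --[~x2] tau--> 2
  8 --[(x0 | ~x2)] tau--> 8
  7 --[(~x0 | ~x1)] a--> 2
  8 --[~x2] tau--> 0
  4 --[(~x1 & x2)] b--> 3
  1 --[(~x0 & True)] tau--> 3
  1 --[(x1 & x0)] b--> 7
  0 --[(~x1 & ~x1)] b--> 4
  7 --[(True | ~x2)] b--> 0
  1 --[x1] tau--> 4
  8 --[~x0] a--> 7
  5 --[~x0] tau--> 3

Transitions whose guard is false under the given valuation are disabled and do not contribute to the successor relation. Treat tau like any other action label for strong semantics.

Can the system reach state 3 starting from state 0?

After dropping false guards: 9 live edges.
depth 0: {0}
depth 1: {6}  cumulative {0,6}
R = {0,6}

Answer: UNREACHABLE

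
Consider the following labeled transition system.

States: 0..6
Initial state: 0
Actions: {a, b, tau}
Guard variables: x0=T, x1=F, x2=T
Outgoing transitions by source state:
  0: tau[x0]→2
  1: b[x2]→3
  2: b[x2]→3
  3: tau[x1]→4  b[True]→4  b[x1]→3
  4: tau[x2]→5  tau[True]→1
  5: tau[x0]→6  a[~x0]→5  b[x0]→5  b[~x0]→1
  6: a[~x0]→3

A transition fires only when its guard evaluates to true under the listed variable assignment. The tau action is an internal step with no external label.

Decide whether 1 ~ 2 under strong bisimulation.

Bisimulation quotient by refinement:
  round 0: {{0,1,2,3,4,5,6}}
  round 1: {{0,4},{1,2,3},{5},{6}}
  round 2: {{0},{1,2},{3},{4},{5},{6}}
Fixed point at round 3; 6 class(es).
class of 1: {1,2}; class of 2: {1,2}

Answer: BISIMILAR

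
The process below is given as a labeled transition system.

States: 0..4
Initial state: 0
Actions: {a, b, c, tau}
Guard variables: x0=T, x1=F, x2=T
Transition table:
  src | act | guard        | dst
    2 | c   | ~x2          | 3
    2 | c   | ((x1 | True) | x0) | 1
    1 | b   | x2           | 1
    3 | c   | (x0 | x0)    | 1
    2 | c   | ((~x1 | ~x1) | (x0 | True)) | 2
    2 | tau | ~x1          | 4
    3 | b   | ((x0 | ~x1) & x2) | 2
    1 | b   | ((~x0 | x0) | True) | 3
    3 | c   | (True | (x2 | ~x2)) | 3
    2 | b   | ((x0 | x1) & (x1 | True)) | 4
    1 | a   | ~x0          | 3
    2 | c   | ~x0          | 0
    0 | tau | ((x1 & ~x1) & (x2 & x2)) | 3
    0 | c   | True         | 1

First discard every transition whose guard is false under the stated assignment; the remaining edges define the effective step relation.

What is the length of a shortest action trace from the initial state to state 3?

BFS to 3:
  L0 = {0}
  L1 = {1}
  L2 = {3}
first hit 3 at d=2 via c·b

Answer: 2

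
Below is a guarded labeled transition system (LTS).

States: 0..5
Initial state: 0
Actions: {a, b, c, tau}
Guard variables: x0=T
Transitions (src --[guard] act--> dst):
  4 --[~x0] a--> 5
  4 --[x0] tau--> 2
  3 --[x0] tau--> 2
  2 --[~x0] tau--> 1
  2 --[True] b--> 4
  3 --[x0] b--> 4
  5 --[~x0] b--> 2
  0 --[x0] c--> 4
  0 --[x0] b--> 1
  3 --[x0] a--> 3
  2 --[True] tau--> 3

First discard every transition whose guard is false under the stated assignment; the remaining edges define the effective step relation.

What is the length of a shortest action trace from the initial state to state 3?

Answer: 3

Analysis:
BFS to 3:
  L0 = {0}
  L1 = {1,4}
  L2 = {2}
  L3 = {3}
depth(3)=3, e.g. c·tau·tau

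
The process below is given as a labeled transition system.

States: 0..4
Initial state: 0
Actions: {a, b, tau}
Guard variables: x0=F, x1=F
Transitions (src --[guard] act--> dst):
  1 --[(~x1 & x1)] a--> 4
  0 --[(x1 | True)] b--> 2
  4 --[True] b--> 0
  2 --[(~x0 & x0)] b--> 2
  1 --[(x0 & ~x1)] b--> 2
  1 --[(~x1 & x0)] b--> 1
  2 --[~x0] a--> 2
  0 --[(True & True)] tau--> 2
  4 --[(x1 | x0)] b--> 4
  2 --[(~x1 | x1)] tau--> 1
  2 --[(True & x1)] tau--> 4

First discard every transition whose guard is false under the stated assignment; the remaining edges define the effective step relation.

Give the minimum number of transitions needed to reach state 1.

Answer: 2

Working:
Breadth-first toward 1:
  L0 = {0}
  L1 = {2}
  L2 = {1}
1 enters at depth 2; path b·tau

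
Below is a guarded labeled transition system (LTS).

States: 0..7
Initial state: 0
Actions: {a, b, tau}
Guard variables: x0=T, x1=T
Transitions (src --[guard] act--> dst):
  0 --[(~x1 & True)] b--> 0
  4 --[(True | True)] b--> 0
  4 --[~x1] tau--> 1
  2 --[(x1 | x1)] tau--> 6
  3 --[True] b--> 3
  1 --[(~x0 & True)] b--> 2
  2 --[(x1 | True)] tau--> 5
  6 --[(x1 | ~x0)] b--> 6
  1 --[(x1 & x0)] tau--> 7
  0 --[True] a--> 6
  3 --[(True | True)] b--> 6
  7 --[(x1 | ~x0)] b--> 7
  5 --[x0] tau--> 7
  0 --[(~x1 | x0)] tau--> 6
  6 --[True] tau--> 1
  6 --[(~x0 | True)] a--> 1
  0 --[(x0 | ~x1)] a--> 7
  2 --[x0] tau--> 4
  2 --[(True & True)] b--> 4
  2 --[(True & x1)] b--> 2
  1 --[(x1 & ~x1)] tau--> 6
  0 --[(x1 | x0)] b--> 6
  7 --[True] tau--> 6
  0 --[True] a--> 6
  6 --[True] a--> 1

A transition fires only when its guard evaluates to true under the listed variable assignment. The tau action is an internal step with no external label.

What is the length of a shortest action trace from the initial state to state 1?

Answer: 2

Analysis:
Breadth-first toward 1:
  depth 0: {0}
  depth 1: {6,7}
  depth 2: {1}
first hit 1 at d=2 via a·a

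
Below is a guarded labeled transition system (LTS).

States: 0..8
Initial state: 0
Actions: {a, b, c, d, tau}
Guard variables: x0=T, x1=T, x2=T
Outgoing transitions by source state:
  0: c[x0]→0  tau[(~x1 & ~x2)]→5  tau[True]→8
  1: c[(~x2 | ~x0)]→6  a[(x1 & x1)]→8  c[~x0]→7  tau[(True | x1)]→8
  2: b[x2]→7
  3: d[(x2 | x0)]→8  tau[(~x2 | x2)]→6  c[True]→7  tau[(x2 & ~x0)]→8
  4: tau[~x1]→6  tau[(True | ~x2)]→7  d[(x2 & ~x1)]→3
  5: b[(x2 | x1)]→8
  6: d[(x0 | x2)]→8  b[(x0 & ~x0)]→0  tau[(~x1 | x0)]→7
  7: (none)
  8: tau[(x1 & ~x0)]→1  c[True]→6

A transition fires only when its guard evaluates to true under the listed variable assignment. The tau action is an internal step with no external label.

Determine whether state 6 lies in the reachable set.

Answer: REACHABLE

Analysis:
After dropping false guards: 13 live edges.
Layer 0: {0}
Layer 1: {8}  cumulative {0,8}
Layer 2: {6}  cumulative {0,6,8}
Layer 3: {7}  cumulative {0,6,7,8}
Reachable = {0,6,7,8}
witness 6: tau·c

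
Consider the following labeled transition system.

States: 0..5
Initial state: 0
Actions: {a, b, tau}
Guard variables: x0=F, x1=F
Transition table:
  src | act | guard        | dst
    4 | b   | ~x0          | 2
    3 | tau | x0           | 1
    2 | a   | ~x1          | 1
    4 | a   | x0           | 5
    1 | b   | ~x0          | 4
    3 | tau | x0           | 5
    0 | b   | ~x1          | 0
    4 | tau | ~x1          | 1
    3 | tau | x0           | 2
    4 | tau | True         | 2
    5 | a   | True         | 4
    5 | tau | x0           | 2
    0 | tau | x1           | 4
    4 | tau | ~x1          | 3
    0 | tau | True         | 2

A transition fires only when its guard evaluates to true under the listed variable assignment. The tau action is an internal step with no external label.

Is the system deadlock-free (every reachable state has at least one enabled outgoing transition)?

Reach set: {0,1,2,3,4}
  0: b→0  tau→2  [2 out]
  1: b→4  [1 out]
  2: a→1  [1 out]
  3: ∅  [deadlock]
  4: b→2  tau→1  tau→2  tau→3  [4 out]
trace reaching 3: tau·a·b·tau

Answer: DEADLOCK at state 3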